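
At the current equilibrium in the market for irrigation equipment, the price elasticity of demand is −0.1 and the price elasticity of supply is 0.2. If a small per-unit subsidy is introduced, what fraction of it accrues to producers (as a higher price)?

Producer share = 1/3

For a small subsidy around the equilibrium, the benefit split depends on the relative slopes, which at a point are proportional to the elasticities.
Buyer share = εs/(εs + |εd|) = 0.2/(0.2 + 0.1) = 2/3; seller share = |εd|/(εs + |εd|) = 1/3.
So producers capture 1/3 of the subsidy.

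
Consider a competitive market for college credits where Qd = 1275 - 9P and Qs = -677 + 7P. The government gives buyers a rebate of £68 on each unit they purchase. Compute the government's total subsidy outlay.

Pre-subsidy: 1275 - 9P = -677 + 7P gives P* = 122, Q* = 177.
With the rebate, buyers effectively pay Pb = Ps − 68, where Ps is the price sellers receive.
Demand in terms of Ps becomes Qd = 1275 − 9(Ps − 68) = 1887 - 9Ps. Setting this equal to supply: 1887 - 9Ps = -677 + 7Ps, so Ps = 160.25.
Buyers pay Pb = 160.25 − 68 = 92.25; Q' = -677 + 7·160.25 = 444.75.
Government outlay = subsidy × quantity = 68 × 444.75 = 30243.

Government cost = £30243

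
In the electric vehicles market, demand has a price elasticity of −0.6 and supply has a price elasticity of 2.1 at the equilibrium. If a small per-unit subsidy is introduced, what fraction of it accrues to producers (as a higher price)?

For a small subsidy around the equilibrium, the benefit split depends on the relative slopes, which at a point are proportional to the elasticities.
Buyer share = εs/(εs + |εd|) = 2.1/(2.1 + 0.6) = 7/9; seller share = |εd|/(εs + |εd|) = 2/9.
So producers capture 2/9 of the subsidy.

Producer share = 2/9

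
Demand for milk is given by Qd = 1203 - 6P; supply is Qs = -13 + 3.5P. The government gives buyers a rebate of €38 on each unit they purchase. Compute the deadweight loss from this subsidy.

Pre-subsidy: 1203 - 6P = -13 + 3.5P gives P* = 128, Q* = 435.
With the rebate, buyers effectively pay Pb = Ps − 38, where Ps is the price sellers receive.
Demand in terms of Ps becomes Qd = 1203 − 6(Ps − 38) = 1431 - 6Ps. Setting this equal to supply: 1431 - 6Ps = -13 + 3.5Ps, so Ps = 152.
Buyers pay Pb = 152 − 38 = 114; Q' = -13 + 3.5·152 = 519.
The subsidy expands output by 519 − 435 = 84 past the efficient level; on those units the gap between marginal cost and willingness to pay runs from 0 up to 38.
DWL = ½ × 38 × 84 = 1596.

Deadweight loss = €1596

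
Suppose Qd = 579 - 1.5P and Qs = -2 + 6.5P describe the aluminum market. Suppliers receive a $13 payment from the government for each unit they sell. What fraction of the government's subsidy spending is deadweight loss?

DWL / government spending = 169/10366

Pre-subsidy: 579 - 1.5P = -2 + 6.5P gives P* = 72.625, Q* = 470.0625.
With the subsidy, sellers receive Ps = Pb + 13 for each unit, where Pb is the price buyers pay.
Supply in terms of Pb becomes Qs = -2 + 6.5(Pb + 13) = 82.5 + 6.5Pb. Setting this equal to demand: 579 - 1.5Pb = 82.5 + 6.5Pb, so Pb = 62.0625.
Sellers receive Ps = 62.0625 + 13 = 75.0625; Q' = 579 − 1.5·62.0625 = 485.90625.
ΔCS = ½(470.0625 + 485.90625)(72.625 − 62.0625) = 5048.7099609375; ΔPS = ½(470.0625 + 485.90625)(75.0625 − 72.625) = 1165.0869140625.
Government spending = 13 × 485.90625 = 6316.78125.
DWL = ½ × 13 × (485.90625 − 470.0625) = 102.984375; fraction = 102.984375 / 6316.78125 = 169/10366.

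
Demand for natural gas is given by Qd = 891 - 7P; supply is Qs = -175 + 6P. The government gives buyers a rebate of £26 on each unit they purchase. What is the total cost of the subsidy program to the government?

Government cost = £10426

Pre-subsidy: 891 - 7P = -175 + 6P gives P* = 82, Q* = 317.
With the rebate, buyers effectively pay Pb = Ps − 26, where Ps is the price sellers receive.
Demand in terms of Ps becomes Qd = 891 − 7(Ps − 26) = 1073 - 7Ps. Setting this equal to supply: 1073 - 7Ps = -175 + 6Ps, so Ps = 96.
Buyers pay Pb = 96 − 26 = 70; Q' = -175 + 6·96 = 401.
Government outlay = subsidy × quantity = 26 × 401 = 10426.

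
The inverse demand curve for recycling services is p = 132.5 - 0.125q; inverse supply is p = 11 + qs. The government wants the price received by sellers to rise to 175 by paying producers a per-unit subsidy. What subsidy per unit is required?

Required subsidy s = 63 per unit

At a seller price of 175, quantity supplied is -11 + 1·175 = 164.
Buyers absorb 164 only when they pay pb = 132.5 − 0.125·164 = 112.
s = ps − pb = 175 − 112 = 63.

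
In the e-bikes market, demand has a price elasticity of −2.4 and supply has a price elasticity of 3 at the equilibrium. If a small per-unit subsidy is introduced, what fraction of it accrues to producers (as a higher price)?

Producer share = 4/9

For a small subsidy around the equilibrium, the benefit split depends on the relative slopes, which at a point are proportional to the elasticities.
Buyer share = εs/(εs + |εd|) = 3/(3 + 2.4) = 5/9; seller share = |εd|/(εs + |εd|) = 4/9.
So producers capture 4/9 of the subsidy.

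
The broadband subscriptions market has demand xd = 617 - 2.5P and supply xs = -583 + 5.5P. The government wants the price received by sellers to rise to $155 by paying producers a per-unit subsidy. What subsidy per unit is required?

At a seller price of 155, quantity supplied is -583 + 5.5·155 = 269.5.
Buyers absorb 269.5 only when they pay Pb with 617 − 2.5·Pb = 269.5, i.e. Pb = 139.
s = Ps − Pb = 155 − 139 = 16.

Required subsidy s = $16 per unit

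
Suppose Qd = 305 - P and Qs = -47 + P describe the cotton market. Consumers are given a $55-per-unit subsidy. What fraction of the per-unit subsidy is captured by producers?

Producer share = 0.5

Pre-subsidy: 305 - P = -47 + P gives P* = 176, Q* = 129.
With the rebate, buyers effectively pay Pb = Ps − 55, where Ps is the price sellers receive.
Demand in terms of Ps becomes Qd = 305 − 1(Ps − 55) = 360 - Ps. Setting this equal to supply: 360 - Ps = -47 + Ps, so Ps = 203.5.
Buyers pay Pb = 203.5 − 55 = 148.5; Q' = -47 + 1·203.5 = 156.5.
Buyers' price falls by P* − Pb = 176 − 148.5 = 27.5; sellers' price rises by Ps − P* = 203.5 − 176 = 27.5.
So producers capture 27.5/55 = 0.5 of each unit of subsidy.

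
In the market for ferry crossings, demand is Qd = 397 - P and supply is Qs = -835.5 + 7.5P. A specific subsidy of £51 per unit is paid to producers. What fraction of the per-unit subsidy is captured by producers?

Pre-subsidy: 397 - P = -835.5 + 7.5P gives P* = 145, Q* = 252.
With the subsidy, sellers receive Ps = Pb + 51 for each unit, where Pb is the price buyers pay.
Supply in terms of Pb becomes Qs = -835.5 + 7.5(Pb + 51) = -453 + 7.5Pb. Setting this equal to demand: 397 - Pb = -453 + 7.5Pb, so Pb = 100.
Sellers receive Ps = 100 + 51 = 151; Q' = 397 − 1·100 = 297.
Buyers' price falls by P* − Pb = 145 − 100 = 45; sellers' price rises by Ps − P* = 151 − 145 = 6.
So producers capture 6/51 = 2/17 of each unit of subsidy.

Producer share = 2/17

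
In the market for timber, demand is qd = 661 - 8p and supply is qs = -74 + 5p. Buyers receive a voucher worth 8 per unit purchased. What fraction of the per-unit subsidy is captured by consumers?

Pre-subsidy: 661 - 8p = -74 + 5p gives p* = 735/13, q* = 2713/13.
With the rebate, buyers effectively pay pb = ps − 8, where ps is the price sellers receive.
Demand in terms of ps becomes qd = 661 − 8(ps − 8) = 725 - 8ps. Setting this equal to supply: 725 - 8ps = -74 + 5ps, so ps = 799/13.
Buyers pay pb = 799/13 − 8 = 695/13; q' = -74 + 5·(799/13) = 3033/13.
Buyers' price falls by p* − pb = 735/13 − 695/13 = 40/13; sellers' price rises by ps − p* = 799/13 − 735/13 = 64/13.
So consumers capture (40/13)/8 = 5/13 of each unit of subsidy.

Consumer share = 5/13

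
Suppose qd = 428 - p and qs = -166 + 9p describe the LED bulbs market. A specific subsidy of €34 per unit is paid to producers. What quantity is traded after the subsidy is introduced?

q' = 399.2

Pre-subsidy: 428 - p = -166 + 9p gives p* = 59.4, q* = 368.6.
With the subsidy, sellers receive ps = pb + 34 for each unit, where pb is the price buyers pay.
Supply in terms of pb becomes qs = -166 + 9(pb + 34) = 140 + 9pb. Setting this equal to demand: 428 - pb = 140 + 9pb, so pb = 28.8.
Sellers receive ps = 28.8 + 34 = 62.8; q' = 428 − 1·28.8 = 399.2.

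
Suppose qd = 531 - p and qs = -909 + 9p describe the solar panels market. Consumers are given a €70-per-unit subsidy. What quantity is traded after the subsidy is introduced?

q' = 450

Pre-subsidy: 531 - p = -909 + 9p gives p* = 144, q* = 387.
With the rebate, buyers effectively pay pb = ps − 70, where ps is the price sellers receive.
Demand in terms of ps becomes qd = 531 − 1(ps − 70) = 601 - ps. Setting this equal to supply: 601 - ps = -909 + 9ps, so ps = 151.
Buyers pay pb = 151 − 70 = 81; q' = -909 + 9·151 = 450.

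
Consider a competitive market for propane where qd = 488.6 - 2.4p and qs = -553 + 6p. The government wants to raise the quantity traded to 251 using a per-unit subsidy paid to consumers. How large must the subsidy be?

At q = 251, invert demand for the buyer price: pb = (488.6 − 251)/2.4 = 99; invert supply for the seller price: ps = (251 − (-553))/6 = 134.
The subsidy must fill the gap: s = ps − pb = 134 − 99 = 35.

Required subsidy s = 35 per unit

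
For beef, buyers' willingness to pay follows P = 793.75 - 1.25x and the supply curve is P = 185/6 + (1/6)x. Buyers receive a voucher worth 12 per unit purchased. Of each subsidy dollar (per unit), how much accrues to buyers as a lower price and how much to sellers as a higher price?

Pre-subsidy: 793.75 - 1.25x = 185/6 + (1/6)x gives x* = 9155/17 and P* = 2050/17.
With the rebate, buyers effectively pay Pb = Ps − 12, where Ps is the price sellers receive.
On the curves, Pb = 793.75 - 1.25x and Ps = 185/6 + (1/6)x; the wedge Ps − Pb = 12 gives 185/6 + (1/6)x − (793.75 - 1.25x) = 12, so x' = 547.
Then Pb = 793.75 − 1.25·547 = 110 and Ps = 185/6 + (1/6)·547 = 122.
Buyers' price falls by P* − Pb = 2050/17 − 110 = 180/17; sellers' price rises by Ps − P* = 122 − 2050/17 = 24/17.

Buyers gain 180/17 per unit; sellers gain 24/17 per unit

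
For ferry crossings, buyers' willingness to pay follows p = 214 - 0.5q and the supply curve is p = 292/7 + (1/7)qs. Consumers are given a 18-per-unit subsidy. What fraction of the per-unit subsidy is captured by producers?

Pre-subsidy: 214 - 0.5q = 292/7 + (1/7)q gives q* = 268 and p* = 80.
With the rebate, buyers effectively pay pb = ps − 18, where ps is the price sellers receive.
On the curves, pb = 214 - 0.5q and ps = 292/7 + (1/7)q; the wedge ps − pb = 18 gives 292/7 + (1/7)q − (214 - 0.5q) = 18, so q' = 296.
Then pb = 214 − 0.5·296 = 66 and ps = 292/7 + (1/7)·296 = 84.
Buyers' price falls by p* − pb = 80 − 66 = 14; sellers' price rises by ps − p* = 84 − 80 = 4.
So producers capture 4/18 = 2/9 of each unit of subsidy.

Producer share = 2/9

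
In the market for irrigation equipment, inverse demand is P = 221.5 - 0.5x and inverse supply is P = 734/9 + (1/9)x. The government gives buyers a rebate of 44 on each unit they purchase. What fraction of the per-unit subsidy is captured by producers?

Pre-subsidy: 221.5 - 0.5x = 734/9 + (1/9)x gives x* = 229 and P* = 107.
With the rebate, buyers effectively pay Pb = Ps − 44, where Ps is the price sellers receive.
On the curves, Pb = 221.5 - 0.5x and Ps = 734/9 + (1/9)x; the wedge Ps − Pb = 44 gives 734/9 + (1/9)x − (221.5 - 0.5x) = 44, so x' = 301.
Then Pb = 221.5 − 0.5·301 = 71 and Ps = 734/9 + (1/9)·301 = 115.
Buyers' price falls by P* − Pb = 107 − 71 = 36; sellers' price rises by Ps − P* = 115 − 107 = 8.
So producers capture 8/44 = 2/11 of each unit of subsidy.

Producer share = 2/11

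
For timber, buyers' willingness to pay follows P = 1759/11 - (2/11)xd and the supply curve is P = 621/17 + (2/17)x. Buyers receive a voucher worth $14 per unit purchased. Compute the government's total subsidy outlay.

Pre-subsidy: 1759/11 - (2/11)x = 621/17 + (2/17)x gives x* = 412 and P* = 85.
With the rebate, buyers effectively pay Pb = Ps − 14, where Ps is the price sellers receive.
On the curves, Pb = 1759/11 - (2/11)x and Ps = 621/17 + (2/17)x; the wedge Ps − Pb = 14 gives 621/17 + (2/17)x − (1759/11 - (2/11)x) = 14, so x' = 458.75.
Then Pb = 1759/11 − (2/11)·458.75 = 76.5 and Ps = 621/17 + (2/17)·458.75 = 90.5.
Government outlay = subsidy × quantity = 14 × 458.75 = 6422.5.

Government cost = $6422.5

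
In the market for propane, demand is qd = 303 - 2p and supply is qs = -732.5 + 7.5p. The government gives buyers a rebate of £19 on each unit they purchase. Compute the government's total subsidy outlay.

Government cost = £2185

Pre-subsidy: 303 - 2p = -732.5 + 7.5p gives p* = 109, q* = 85.
With the rebate, buyers effectively pay pb = ps − 19, where ps is the price sellers receive.
Demand in terms of ps becomes qd = 303 − 2(ps − 19) = 341 - 2ps. Setting this equal to supply: 341 - 2ps = -732.5 + 7.5ps, so ps = 113.
Buyers pay pb = 113 − 19 = 94; q' = -732.5 + 7.5·113 = 115.
Government outlay = subsidy × quantity = 19 × 115 = 2185.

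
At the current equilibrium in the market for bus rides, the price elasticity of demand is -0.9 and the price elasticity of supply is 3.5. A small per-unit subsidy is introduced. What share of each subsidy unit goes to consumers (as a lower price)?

Consumer share = 35/44

For a small subsidy around the equilibrium, the benefit split depends on the relative slopes, which at a point are proportional to the elasticities.
Buyer share = εs/(εs + |εd|) = 3.5/(3.5 + 0.9) = 35/44; seller share = |εd|/(εs + |εd|) = 9/44.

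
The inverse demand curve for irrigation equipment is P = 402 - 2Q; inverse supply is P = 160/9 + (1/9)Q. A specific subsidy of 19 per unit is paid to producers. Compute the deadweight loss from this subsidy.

Deadweight loss = 85.5

Pre-subsidy: 402 - 2Q = 160/9 + (1/9)Q gives Q* = 182 and P* = 38.
With the subsidy, sellers receive Ps = Pb + 19 for each unit, where Pb is the price buyers pay.
On the curves, Pb = 402 - 2Q and Ps = 160/9 + (1/9)Q; the wedge Ps − Pb = 19 gives 160/9 + (1/9)Q − (402 - 2Q) = 19, so Q' = 191.
Then Pb = 402 − 2·191 = 20 and Ps = 160/9 + (1/9)·191 = 39.
The subsidy expands output by 191 − 182 = 9 past the efficient level; on those units the gap between marginal cost and willingness to pay runs from 0 up to 19.
DWL = ½ × 19 × 9 = 85.5.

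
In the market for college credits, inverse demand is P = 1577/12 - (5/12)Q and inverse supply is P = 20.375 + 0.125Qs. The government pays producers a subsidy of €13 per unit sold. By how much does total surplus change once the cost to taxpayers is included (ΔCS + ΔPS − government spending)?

Pre-subsidy: 1577/12 - (5/12)Q = 20.375 + 0.125Q gives Q* = 205 and P* = 46.
With the subsidy, sellers receive Ps = Pb + 13 for each unit, where Pb is the price buyers pay.
On the curves, Pb = 1577/12 - (5/12)Q and Ps = 20.375 + 0.125Q; the wedge Ps − Pb = 13 gives 20.375 + 0.125Q − (1577/12 - (5/12)Q) = 13, so Q' = 229.
Then Pb = 1577/12 − (5/12)·229 = 36 and Ps = 20.375 + 0.125·229 = 49.
ΔCS = ½(205 + 229)(46 − 36) = 2170; ΔPS = ½(205 + 229)(49 − 46) = 651.
Government spending = 13 × 229 = 2977.
Net change = 2170 + 651 − 2977 = -156. The loss equals the DWL triangle ½·13·24.

Net change in total surplus = -€156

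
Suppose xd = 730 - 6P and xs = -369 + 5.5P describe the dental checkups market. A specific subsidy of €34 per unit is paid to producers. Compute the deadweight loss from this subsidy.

Deadweight loss = 38148/23

Pre-subsidy: 730 - 6P = -369 + 5.5P gives P* = 2198/23, x* = 3602/23.
With the subsidy, sellers receive Ps = Pb + 34 for each unit, where Pb is the price buyers pay.
Supply in terms of Pb becomes xs = -369 + 5.5(Pb + 34) = -182 + 5.5Pb. Setting this equal to demand: 730 - 6Pb = -182 + 5.5Pb, so Pb = 1824/23.
Sellers receive Ps = 1824/23 + 34 = 2606/23; x' = 730 − 6·(1824/23) = 5846/23.
The subsidy expands output by 5846/23 − 3602/23 = 2244/23 past the efficient level; on those units the gap between marginal cost and willingness to pay runs from 0 up to 34.
DWL = ½ × 34 × 2244/23 = 38148/23.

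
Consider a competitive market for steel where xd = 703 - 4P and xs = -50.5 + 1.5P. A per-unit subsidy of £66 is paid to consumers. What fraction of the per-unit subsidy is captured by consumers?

Consumer share = 3/11

Pre-subsidy: 703 - 4P = -50.5 + 1.5P gives P* = 137, x* = 155.
With the rebate, buyers effectively pay Pb = Ps − 66, where Ps is the price sellers receive.
Demand in terms of Ps becomes xd = 703 − 4(Ps − 66) = 967 - 4Ps. Setting this equal to supply: 967 - 4Ps = -50.5 + 1.5Ps, so Ps = 185.
Buyers pay Pb = 185 − 66 = 119; x' = -50.5 + 1.5·185 = 227.
Buyers' price falls by P* − Pb = 137 − 119 = 18; sellers' price rises by Ps − P* = 185 − 137 = 48.
So consumers capture 18/66 = 3/11 of each unit of subsidy.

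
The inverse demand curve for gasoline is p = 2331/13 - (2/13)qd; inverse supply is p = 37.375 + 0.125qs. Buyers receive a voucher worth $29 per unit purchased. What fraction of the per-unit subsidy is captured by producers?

Pre-subsidy: 2331/13 - (2/13)q = 37.375 + 0.125q gives q* = 509 and p* = 101.
With the rebate, buyers effectively pay pb = ps − 29, where ps is the price sellers receive.
On the curves, pb = 2331/13 - (2/13)q and ps = 37.375 + 0.125q; the wedge ps − pb = 29 gives 37.375 + 0.125q − (2331/13 - (2/13)q) = 29, so q' = 613.
Then pb = 2331/13 − (2/13)·613 = 85 and ps = 37.375 + 0.125·613 = 114.
Buyers' price falls by p* − pb = 101 − 85 = 16; sellers' price rises by ps − p* = 114 − 101 = 13.
So producers capture 13/29 = 13/29 of each unit of subsidy.

Producer share = 13/29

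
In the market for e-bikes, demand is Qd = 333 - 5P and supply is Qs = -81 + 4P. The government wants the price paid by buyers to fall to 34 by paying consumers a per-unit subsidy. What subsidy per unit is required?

Required subsidy s = 27 per unit

At a buyer price of 34, quantity demanded is 333 − 5·34 = 163.
Sellers supply 163 only when they receive Ps with -81 + 4·Ps = 163, i.e. Ps = 61.
s = Ps − Pb = 61 − 34 = 27.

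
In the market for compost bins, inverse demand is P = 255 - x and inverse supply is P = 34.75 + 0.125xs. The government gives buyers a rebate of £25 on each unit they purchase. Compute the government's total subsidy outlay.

Pre-subsidy: 255 - x = 34.75 + 0.125x gives x* = 1762/9 and P* = 533/9.
With the rebate, buyers effectively pay Pb = Ps − 25, where Ps is the price sellers receive.
On the curves, Pb = 255 - x and Ps = 34.75 + 0.125x; the wedge Ps − Pb = 25 gives 34.75 + 0.125x − (255 - x) = 25, so x' = 218.
Then Pb = 255 − 1·218 = 37 and Ps = 34.75 + 0.125·218 = 62.
Government outlay = subsidy × quantity = 25 × 218 = 5450.

Government cost = £5450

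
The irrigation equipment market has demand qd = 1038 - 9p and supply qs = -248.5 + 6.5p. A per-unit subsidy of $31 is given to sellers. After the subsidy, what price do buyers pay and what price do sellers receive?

Buyers pay $70; sellers receive $101

Pre-subsidy: 1038 - 9p = -248.5 + 6.5p gives p* = 83, q* = 291.
With the subsidy, sellers receive ps = pb + 31 for each unit, where pb is the price buyers pay.
Supply in terms of pb becomes qs = -248.5 + 6.5(pb + 31) = -47 + 6.5pb. Setting this equal to demand: 1038 - 9pb = -47 + 6.5pb, so pb = 70.
Sellers receive ps = 70 + 31 = 101; q' = 1038 − 9·70 = 408.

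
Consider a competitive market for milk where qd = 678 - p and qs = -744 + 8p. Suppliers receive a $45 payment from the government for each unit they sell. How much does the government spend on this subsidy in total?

Government cost = $25200

Pre-subsidy: 678 - p = -744 + 8p gives p* = 158, q* = 520.
With the subsidy, sellers receive ps = pb + 45 for each unit, where pb is the price buyers pay.
Supply in terms of pb becomes qs = -744 + 8(pb + 45) = -384 + 8pb. Setting this equal to demand: 678 - pb = -384 + 8pb, so pb = 118.
Sellers receive ps = 118 + 45 = 163; q' = 678 − 1·118 = 560.
Government outlay = subsidy × quantity = 45 × 560 = 25200.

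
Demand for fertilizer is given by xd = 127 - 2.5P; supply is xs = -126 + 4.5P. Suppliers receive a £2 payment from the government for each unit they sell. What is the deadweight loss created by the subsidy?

Deadweight loss = 45/14

Pre-subsidy: 127 - 2.5P = -126 + 4.5P gives P* = 253/7, x* = 513/14.
With the subsidy, sellers receive Ps = Pb + 2 for each unit, where Pb is the price buyers pay.
Supply in terms of Pb becomes xs = -126 + 4.5(Pb + 2) = -117 + 4.5Pb. Setting this equal to demand: 127 - 2.5Pb = -117 + 4.5Pb, so Pb = 244/7.
Sellers receive Ps = 244/7 + 2 = 258/7; x' = 127 − 2.5·(244/7) = 279/7.
The subsidy expands output by 279/7 − 513/14 = 45/14 past the efficient level; on those units the gap between marginal cost and willingness to pay runs from 0 up to 2.
DWL = ½ × 2 × 45/14 = 45/14.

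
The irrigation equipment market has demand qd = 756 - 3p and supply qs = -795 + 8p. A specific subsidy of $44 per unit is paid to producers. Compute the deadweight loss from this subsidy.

Deadweight loss = $2112

Pre-subsidy: 756 - 3p = -795 + 8p gives p* = 141, q* = 333.
With the subsidy, sellers receive ps = pb + 44 for each unit, where pb is the price buyers pay.
Supply in terms of pb becomes qs = -795 + 8(pb + 44) = -443 + 8pb. Setting this equal to demand: 756 - 3pb = -443 + 8pb, so pb = 109.
Sellers receive ps = 109 + 44 = 153; q' = 756 − 3·109 = 429.
The subsidy expands output by 429 − 333 = 96 past the efficient level; on those units the gap between marginal cost and willingness to pay runs from 0 up to 44.
DWL = ½ × 44 × 96 = 2112.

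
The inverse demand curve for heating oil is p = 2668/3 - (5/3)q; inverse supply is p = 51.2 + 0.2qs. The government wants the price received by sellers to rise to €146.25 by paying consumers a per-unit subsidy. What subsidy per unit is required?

Required subsidy s = €49 per unit

At a seller price of 146.25, quantity supplied is -256 + 5·146.25 = 475.25.
Buyers absorb 475.25 only when they pay pb = 2668/3 − (5/3)·475.25 = 97.25.
s = ps − pb = 146.25 − 97.25 = 49.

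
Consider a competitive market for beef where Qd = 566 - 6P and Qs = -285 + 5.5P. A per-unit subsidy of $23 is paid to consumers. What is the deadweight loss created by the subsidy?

Pre-subsidy: 566 - 6P = -285 + 5.5P gives P* = 74, Q* = 122.
With the rebate, buyers effectively pay Pb = Ps − 23, where Ps is the price sellers receive.
Demand in terms of Ps becomes Qd = 566 − 6(Ps − 23) = 704 - 6Ps. Setting this equal to supply: 704 - 6Ps = -285 + 5.5Ps, so Ps = 86.
Buyers pay Pb = 86 − 23 = 63; Q' = -285 + 5.5·86 = 188.
The subsidy expands output by 188 − 122 = 66 past the efficient level; on those units the gap between marginal cost and willingness to pay runs from 0 up to 23.
DWL = ½ × 23 × 66 = 759.

Deadweight loss = $759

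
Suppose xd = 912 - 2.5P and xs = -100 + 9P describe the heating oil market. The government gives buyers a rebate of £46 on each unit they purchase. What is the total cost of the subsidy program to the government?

Government cost = £35972

Pre-subsidy: 912 - 2.5P = -100 + 9P gives P* = 88, x* = 692.
With the rebate, buyers effectively pay Pb = Ps − 46, where Ps is the price sellers receive.
Demand in terms of Ps becomes xd = 912 − 2.5(Ps − 46) = 1027 - 2.5Ps. Setting this equal to supply: 1027 - 2.5Ps = -100 + 9Ps, so Ps = 98.
Buyers pay Pb = 98 − 46 = 52; x' = -100 + 9·98 = 782.
Government outlay = subsidy × quantity = 46 × 782 = 35972.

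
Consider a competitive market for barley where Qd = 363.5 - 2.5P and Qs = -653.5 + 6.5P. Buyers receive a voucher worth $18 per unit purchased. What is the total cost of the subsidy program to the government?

Pre-subsidy: 363.5 - 2.5P = -653.5 + 6.5P gives P* = 113, Q* = 81.
With the rebate, buyers effectively pay Pb = Ps − 18, where Ps is the price sellers receive.
Demand in terms of Ps becomes Qd = 363.5 − 2.5(Ps − 18) = 408.5 - 2.5Ps. Setting this equal to supply: 408.5 - 2.5Ps = -653.5 + 6.5Ps, so Ps = 118.
Buyers pay Pb = 118 − 18 = 100; Q' = -653.5 + 6.5·118 = 113.5.
Government outlay = subsidy × quantity = 18 × 113.5 = 2043.

Government cost = $2043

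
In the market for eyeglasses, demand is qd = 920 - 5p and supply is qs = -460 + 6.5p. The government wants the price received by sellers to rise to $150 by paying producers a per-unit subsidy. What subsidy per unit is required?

Required subsidy s = $69 per unit

At a seller price of 150, quantity supplied is -460 + 6.5·150 = 515.
Buyers absorb 515 only when they pay pb with 920 − 5·pb = 515, i.e. pb = 81.
s = ps − pb = 150 − 81 = 69.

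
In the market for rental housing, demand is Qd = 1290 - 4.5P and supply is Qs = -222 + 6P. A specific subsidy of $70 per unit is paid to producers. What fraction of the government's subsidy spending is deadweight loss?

Pre-subsidy: 1290 - 4.5P = -222 + 6P gives P* = 144, Q* = 642.
With the subsidy, sellers receive Ps = Pb + 70 for each unit, where Pb is the price buyers pay.
Supply in terms of Pb becomes Qs = -222 + 6(Pb + 70) = 198 + 6Pb. Setting this equal to demand: 1290 - 4.5Pb = 198 + 6Pb, so Pb = 104.
Sellers receive Ps = 104 + 70 = 174; Q' = 1290 − 4.5·104 = 822.
ΔCS = ½(642 + 822)(144 − 104) = 29280; ΔPS = ½(642 + 822)(174 − 144) = 21960.
Government spending = 70 × 822 = 57540.
DWL = ½ × 70 × (822 − 642) = 6300; fraction = 6300 / 57540 = 15/137.

DWL / government spending = 15/137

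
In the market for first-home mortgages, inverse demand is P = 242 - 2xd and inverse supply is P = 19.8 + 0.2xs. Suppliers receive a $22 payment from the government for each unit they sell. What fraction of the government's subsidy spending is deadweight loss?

DWL / government spending = 5/111

Pre-subsidy: 242 - 2x = 19.8 + 0.2x gives x* = 101 and P* = 40.
With the subsidy, sellers receive Ps = Pb + 22 for each unit, where Pb is the price buyers pay.
On the curves, Pb = 242 - 2x and Ps = 19.8 + 0.2x; the wedge Ps − Pb = 22 gives 19.8 + 0.2x − (242 - 2x) = 22, so x' = 111.
Then Pb = 242 − 2·111 = 20 and Ps = 19.8 + 0.2·111 = 42.
ΔCS = ½(101 + 111)(40 − 20) = 2120; ΔPS = ½(101 + 111)(42 − 40) = 212.
Government spending = 22 × 111 = 2442.
DWL = ½ × 22 × (111 − 101) = 110; fraction = 110 / 2442 = 5/111.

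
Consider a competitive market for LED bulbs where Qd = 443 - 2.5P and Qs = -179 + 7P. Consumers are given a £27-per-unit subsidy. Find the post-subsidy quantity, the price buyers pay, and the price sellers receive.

Pre-subsidy: 443 - 2.5P = -179 + 7P gives P* = 1244/19, Q* = 5307/19.
With the rebate, buyers effectively pay Pb = Ps − 27, where Ps is the price sellers receive.
Demand in terms of Ps becomes Qd = 443 − 2.5(Ps − 27) = 510.5 - 2.5Ps. Setting this equal to supply: 510.5 - 2.5Ps = -179 + 7Ps, so Ps = 1379/19.
Buyers pay Pb = 1379/19 − 27 = 866/19; Q' = -179 + 7·(1379/19) = 6252/19.

Q' = 6252/19; buyers pay 866/19; sellers receive 1379/19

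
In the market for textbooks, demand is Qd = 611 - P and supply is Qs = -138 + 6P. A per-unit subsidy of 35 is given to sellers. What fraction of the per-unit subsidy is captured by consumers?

Consumer share = 6/7

Pre-subsidy: 611 - P = -138 + 6P gives P* = 107, Q* = 504.
With the subsidy, sellers receive Ps = Pb + 35 for each unit, where Pb is the price buyers pay.
Supply in terms of Pb becomes Qs = -138 + 6(Pb + 35) = 72 + 6Pb. Setting this equal to demand: 611 - Pb = 72 + 6Pb, so Pb = 77.
Sellers receive Ps = 77 + 35 = 112; Q' = 611 − 1·77 = 534.
Buyers' price falls by P* − Pb = 107 − 77 = 30; sellers' price rises by Ps − P* = 112 − 107 = 5.
So consumers capture 30/35 = 6/7 of each unit of subsidy.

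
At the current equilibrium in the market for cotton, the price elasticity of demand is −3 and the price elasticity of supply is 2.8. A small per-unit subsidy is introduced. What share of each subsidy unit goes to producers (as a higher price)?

Producer share = 15/29

For a small subsidy around the equilibrium, the benefit split depends on the relative slopes, which at a point are proportional to the elasticities.
Buyer share = εs/(εs + |εd|) = 2.8/(2.8 + 3) = 14/29; seller share = |εd|/(εs + |εd|) = 15/29.
So producers capture 15/29 of the subsidy.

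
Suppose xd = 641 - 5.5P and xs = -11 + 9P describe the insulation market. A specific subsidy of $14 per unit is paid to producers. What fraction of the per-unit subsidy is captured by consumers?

Pre-subsidy: 641 - 5.5P = -11 + 9P gives P* = 1304/29, x* = 11417/29.
With the subsidy, sellers receive Ps = Pb + 14 for each unit, where Pb is the price buyers pay.
Supply in terms of Pb becomes xs = -11 + 9(Pb + 14) = 115 + 9Pb. Setting this equal to demand: 641 - 5.5Pb = 115 + 9Pb, so Pb = 1052/29.
Sellers receive Ps = 1052/29 + 14 = 1458/29; x' = 641 − 5.5·(1052/29) = 12803/29.
Buyers' price falls by P* − Pb = 1304/29 − 1052/29 = 252/29; sellers' price rises by Ps − P* = 1458/29 − 1304/29 = 154/29.
So consumers capture (252/29)/14 = 18/29 of each unit of subsidy.

Consumer share = 18/29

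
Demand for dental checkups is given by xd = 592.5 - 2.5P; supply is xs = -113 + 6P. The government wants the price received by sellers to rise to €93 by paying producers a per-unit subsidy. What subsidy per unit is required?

Required subsidy s = €34 per unit

At a seller price of 93, quantity supplied is -113 + 6·93 = 445.
Buyers absorb 445 only when they pay Pb with 592.5 − 2.5·Pb = 445, i.e. Pb = 59.
s = Ps − Pb = 93 − 59 = 34.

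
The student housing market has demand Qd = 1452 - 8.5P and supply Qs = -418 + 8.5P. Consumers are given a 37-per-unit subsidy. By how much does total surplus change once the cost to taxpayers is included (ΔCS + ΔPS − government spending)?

Net change in total surplus = -2909.125

Pre-subsidy: 1452 - 8.5P = -418 + 8.5P gives P* = 110, Q* = 517.
With the rebate, buyers effectively pay Pb = Ps − 37, where Ps is the price sellers receive.
Demand in terms of Ps becomes Qd = 1452 − 8.5(Ps − 37) = 1766.5 - 8.5Ps. Setting this equal to supply: 1766.5 - 8.5Ps = -418 + 8.5Ps, so Ps = 128.5.
Buyers pay Pb = 128.5 − 37 = 91.5; Q' = -418 + 8.5·128.5 = 674.25.
ΔCS = ½(517 + 674.25)(110 − 91.5) = 11019.0625; ΔPS = ½(517 + 674.25)(128.5 − 110) = 11019.0625.
Government spending = 37 × 674.25 = 24947.25.
Net change = 11019.0625 + 11019.0625 − 24947.25 = -2909.125. The loss equals the DWL triangle ½·37·157.25.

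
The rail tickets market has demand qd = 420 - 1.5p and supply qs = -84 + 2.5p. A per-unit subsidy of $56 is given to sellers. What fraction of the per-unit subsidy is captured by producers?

Pre-subsidy: 420 - 1.5p = -84 + 2.5p gives p* = 126, q* = 231.
With the subsidy, sellers receive ps = pb + 56 for each unit, where pb is the price buyers pay.
Supply in terms of pb becomes qs = -84 + 2.5(pb + 56) = 56 + 2.5pb. Setting this equal to demand: 420 - 1.5pb = 56 + 2.5pb, so pb = 91.
Sellers receive ps = 91 + 56 = 147; q' = 420 − 1.5·91 = 283.5.
Buyers' price falls by p* − pb = 126 − 91 = 35; sellers' price rises by ps − p* = 147 − 126 = 21.
So producers capture 21/56 = 0.375 of each unit of subsidy.

Producer share = 0.375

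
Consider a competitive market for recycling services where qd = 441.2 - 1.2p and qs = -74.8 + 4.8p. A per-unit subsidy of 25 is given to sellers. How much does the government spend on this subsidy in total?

Government cost = 9050

Pre-subsidy: 441.2 - 1.2p = -74.8 + 4.8p gives p* = 86, q* = 338.
With the subsidy, sellers receive ps = pb + 25 for each unit, where pb is the price buyers pay.
Supply in terms of pb becomes qs = -74.8 + 4.8(pb + 25) = 45.2 + 4.8pb. Setting this equal to demand: 441.2 - 1.2pb = 45.2 + 4.8pb, so pb = 66.
Sellers receive ps = 66 + 25 = 91; q' = 441.2 − 1.2·66 = 362.
Government outlay = subsidy × quantity = 25 × 362 = 9050.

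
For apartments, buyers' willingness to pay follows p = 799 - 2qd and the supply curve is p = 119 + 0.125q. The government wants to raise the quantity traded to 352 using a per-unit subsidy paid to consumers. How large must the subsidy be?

At q = 352, from the demand curve buyers pay pb = 799 − 2·352 = 95; from the supply curve sellers need ps = 119 + 0.125·352 = 163.
The subsidy must fill the gap: s = ps − pb = 163 − 95 = 68.

Required subsidy s = 68 per unit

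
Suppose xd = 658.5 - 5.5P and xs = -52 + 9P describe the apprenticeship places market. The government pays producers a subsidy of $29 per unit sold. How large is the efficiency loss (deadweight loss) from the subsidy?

Deadweight loss = $1435.5

Pre-subsidy: 658.5 - 5.5P = -52 + 9P gives P* = 49, x* = 389.
With the subsidy, sellers receive Ps = Pb + 29 for each unit, where Pb is the price buyers pay.
Supply in terms of Pb becomes xs = -52 + 9(Pb + 29) = 209 + 9Pb. Setting this equal to demand: 658.5 - 5.5Pb = 209 + 9Pb, so Pb = 31.
Sellers receive Ps = 31 + 29 = 60; x' = 658.5 − 5.5·31 = 488.
The subsidy expands output by 488 − 389 = 99 past the efficient level; on those units the gap between marginal cost and willingness to pay runs from 0 up to 29.
DWL = ½ × 29 × 99 = 1435.5.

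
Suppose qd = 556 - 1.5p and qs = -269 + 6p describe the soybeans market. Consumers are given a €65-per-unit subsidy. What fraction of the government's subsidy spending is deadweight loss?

DWL / government spending = 39/469

Pre-subsidy: 556 - 1.5p = -269 + 6p gives p* = 110, q* = 391.
With the rebate, buyers effectively pay pb = ps − 65, where ps is the price sellers receive.
Demand in terms of ps becomes qd = 556 − 1.5(ps − 65) = 653.5 - 1.5ps. Setting this equal to supply: 653.5 - 1.5ps = -269 + 6ps, so ps = 123.
Buyers pay pb = 123 − 65 = 58; q' = -269 + 6·123 = 469.
ΔCS = ½(391 + 469)(110 − 58) = 22360; ΔPS = ½(391 + 469)(123 − 110) = 5590.
Government spending = 65 × 469 = 30485.
DWL = ½ × 65 × (469 − 391) = 2535; fraction = 2535 / 30485 = 39/469.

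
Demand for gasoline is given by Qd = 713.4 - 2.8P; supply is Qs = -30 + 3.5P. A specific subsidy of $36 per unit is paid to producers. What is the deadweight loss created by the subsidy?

Pre-subsidy: 713.4 - 2.8P = -30 + 3.5P gives P* = 118, Q* = 383.
With the subsidy, sellers receive Ps = Pb + 36 for each unit, where Pb is the price buyers pay.
Supply in terms of Pb becomes Qs = -30 + 3.5(Pb + 36) = 96 + 3.5Pb. Setting this equal to demand: 713.4 - 2.8Pb = 96 + 3.5Pb, so Pb = 98.
Sellers receive Ps = 98 + 36 = 134; Q' = 713.4 − 2.8·98 = 439.
The subsidy expands output by 439 − 383 = 56 past the efficient level; on those units the gap between marginal cost and willingness to pay runs from 0 up to 36.
DWL = ½ × 36 × 56 = 1008.

Deadweight loss = $1008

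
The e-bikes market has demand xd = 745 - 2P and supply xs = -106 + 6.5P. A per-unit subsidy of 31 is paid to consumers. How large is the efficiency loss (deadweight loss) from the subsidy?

Deadweight loss = 12493/17

Pre-subsidy: 745 - 2P = -106 + 6.5P gives P* = 1702/17, x* = 9261/17.
With the rebate, buyers effectively pay Pb = Ps − 31, where Ps is the price sellers receive.
Demand in terms of Ps becomes xd = 745 − 2(Ps − 31) = 807 - 2Ps. Setting this equal to supply: 807 - 2Ps = -106 + 6.5Ps, so Ps = 1826/17.
Buyers pay Pb = 1826/17 − 31 = 1299/17; x' = -106 + 6.5·(1826/17) = 10067/17.
The subsidy expands output by 10067/17 − 9261/17 = 806/17 past the efficient level; on those units the gap between marginal cost and willingness to pay runs from 0 up to 31.
DWL = ½ × 31 × 806/17 = 12493/17.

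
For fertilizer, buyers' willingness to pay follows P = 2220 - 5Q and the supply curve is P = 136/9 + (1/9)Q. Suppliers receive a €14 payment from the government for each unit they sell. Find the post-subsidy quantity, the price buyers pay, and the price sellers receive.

Q' = 9985/23; buyers pay 1135/23; sellers receive 1457/23

Pre-subsidy: 2220 - 5Q = 136/9 + (1/9)Q gives Q* = 9922/23 and P* = 1450/23.
With the subsidy, sellers receive Ps = Pb + 14 for each unit, where Pb is the price buyers pay.
On the curves, Pb = 2220 - 5Q and Ps = 136/9 + (1/9)Q; the wedge Ps − Pb = 14 gives 136/9 + (1/9)Q − (2220 - 5Q) = 14, so Q' = 9985/23.
Then Pb = 2220 − 5·(9985/23) = 1135/23 and Ps = 136/9 + (1/9)·(9985/23) = 1457/23.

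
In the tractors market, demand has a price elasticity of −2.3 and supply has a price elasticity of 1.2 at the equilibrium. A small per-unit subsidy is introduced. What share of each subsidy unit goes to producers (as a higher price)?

For a small subsidy around the equilibrium, the benefit split depends on the relative slopes, which at a point are proportional to the elasticities.
Buyer share = εs/(εs + |εd|) = 1.2/(1.2 + 2.3) = 12/35; seller share = |εd|/(εs + |εd|) = 23/35.
So producers capture 23/35 of the subsidy.

Producer share = 23/35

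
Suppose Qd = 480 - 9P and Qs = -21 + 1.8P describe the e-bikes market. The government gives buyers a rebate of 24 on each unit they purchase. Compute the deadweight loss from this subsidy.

Deadweight loss = 432

Pre-subsidy: 480 - 9P = -21 + 1.8P gives P* = 835/18, Q* = 62.5.
With the rebate, buyers effectively pay Pb = Ps − 24, where Ps is the price sellers receive.
Demand in terms of Ps becomes Qd = 480 − 9(Ps − 24) = 696 - 9Ps. Setting this equal to supply: 696 - 9Ps = -21 + 1.8Ps, so Ps = 1195/18.
Buyers pay Pb = 1195/18 − 24 = 763/18; Q' = -21 + 1.8·(1195/18) = 98.5.
The subsidy expands output by 98.5 − 62.5 = 36 past the efficient level; on those units the gap between marginal cost and willingness to pay runs from 0 up to 24.
DWL = ½ × 24 × 36 = 432.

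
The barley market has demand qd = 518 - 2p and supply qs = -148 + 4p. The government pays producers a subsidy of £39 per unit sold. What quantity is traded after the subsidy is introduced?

Pre-subsidy: 518 - 2p = -148 + 4p gives p* = 111, q* = 296.
With the subsidy, sellers receive ps = pb + 39 for each unit, where pb is the price buyers pay.
Supply in terms of pb becomes qs = -148 + 4(pb + 39) = 8 + 4pb. Setting this equal to demand: 518 - 2pb = 8 + 4pb, so pb = 85.
Sellers receive ps = 85 + 39 = 124; q' = 518 − 2·85 = 348.

q' = 348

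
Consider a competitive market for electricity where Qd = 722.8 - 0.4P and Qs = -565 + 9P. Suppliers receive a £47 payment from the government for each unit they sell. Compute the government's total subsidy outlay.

Government cost = £32242

Pre-subsidy: 722.8 - 0.4P = -565 + 9P gives P* = 137, Q* = 668.
With the subsidy, sellers receive Ps = Pb + 47 for each unit, where Pb is the price buyers pay.
Supply in terms of Pb becomes Qs = -565 + 9(Pb + 47) = -142 + 9Pb. Setting this equal to demand: 722.8 - 0.4Pb = -142 + 9Pb, so Pb = 92.
Sellers receive Ps = 92 + 47 = 139; Q' = 722.8 − 0.4·92 = 686.
Government outlay = subsidy × quantity = 47 × 686 = 32242.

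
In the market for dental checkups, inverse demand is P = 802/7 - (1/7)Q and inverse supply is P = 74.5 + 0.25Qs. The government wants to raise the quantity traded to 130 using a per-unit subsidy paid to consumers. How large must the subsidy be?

Required subsidy s = 11 per unit

At Q = 130, from the demand curve buyers pay Pb = 802/7 − (1/7)·130 = 96; from the supply curve sellers need Ps = 74.5 + 0.25·130 = 107.
The subsidy must fill the gap: s = Ps − Pb = 107 − 96 = 11.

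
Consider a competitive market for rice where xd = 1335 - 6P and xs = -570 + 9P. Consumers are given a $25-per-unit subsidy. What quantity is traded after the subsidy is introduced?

x' = 663

Pre-subsidy: 1335 - 6P = -570 + 9P gives P* = 127, x* = 573.
With the rebate, buyers effectively pay Pb = Ps − 25, where Ps is the price sellers receive.
Demand in terms of Ps becomes xd = 1335 − 6(Ps − 25) = 1485 - 6Ps. Setting this equal to supply: 1485 - 6Ps = -570 + 9Ps, so Ps = 137.
Buyers pay Pb = 137 − 25 = 112; x' = -570 + 9·137 = 663.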